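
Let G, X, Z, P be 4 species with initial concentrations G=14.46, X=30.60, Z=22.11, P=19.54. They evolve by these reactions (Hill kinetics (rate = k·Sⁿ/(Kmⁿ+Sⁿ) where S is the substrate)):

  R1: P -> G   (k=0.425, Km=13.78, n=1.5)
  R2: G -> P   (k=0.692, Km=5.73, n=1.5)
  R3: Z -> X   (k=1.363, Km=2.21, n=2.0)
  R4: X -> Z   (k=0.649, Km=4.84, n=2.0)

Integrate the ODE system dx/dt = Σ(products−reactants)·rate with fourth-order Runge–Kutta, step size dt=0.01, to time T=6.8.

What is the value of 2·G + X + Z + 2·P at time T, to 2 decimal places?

Value at T = 120.71

Check how each reaction changes W = 2·G + X + Z + 2·P (weight of products minus weight of reactants):
R1: P -> G: (2·1) − (2·1) = 2 − 2 = 0
R2: G -> P: (2·1) − (2·1) = 2 − 2 = 0
R3: Z -> X: (1·1) − (1·1) = 1 − 1 = 0
R4: X -> Z: (1·1) − (1·1) = 1 − 1 = 0
Every reaction leaves W unchanged, so W is conserved and no simulation is needed: W(T) = W(0) = 2·14.46 + 30.60 + 22.11 + 2·19.54 = 120.71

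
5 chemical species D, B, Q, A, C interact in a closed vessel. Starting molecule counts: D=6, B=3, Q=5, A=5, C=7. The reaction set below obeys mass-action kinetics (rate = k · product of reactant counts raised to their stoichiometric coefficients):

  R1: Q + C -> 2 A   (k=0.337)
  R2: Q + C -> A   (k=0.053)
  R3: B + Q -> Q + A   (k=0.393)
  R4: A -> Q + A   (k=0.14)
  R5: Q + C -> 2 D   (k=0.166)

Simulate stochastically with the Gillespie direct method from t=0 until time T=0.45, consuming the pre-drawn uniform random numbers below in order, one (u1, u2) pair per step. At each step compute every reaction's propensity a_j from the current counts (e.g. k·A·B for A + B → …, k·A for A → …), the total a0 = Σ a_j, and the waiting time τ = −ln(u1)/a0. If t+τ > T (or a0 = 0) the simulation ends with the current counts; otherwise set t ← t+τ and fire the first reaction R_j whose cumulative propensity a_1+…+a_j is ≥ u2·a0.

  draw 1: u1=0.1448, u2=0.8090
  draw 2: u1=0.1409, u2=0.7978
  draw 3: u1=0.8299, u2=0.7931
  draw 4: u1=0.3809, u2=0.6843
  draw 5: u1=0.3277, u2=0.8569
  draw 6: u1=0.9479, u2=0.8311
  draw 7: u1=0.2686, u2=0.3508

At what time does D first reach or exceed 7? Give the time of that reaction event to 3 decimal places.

t=0.000: D=6 B=3 Q=5 A=5 C=7
Draw 1: a1=11.795, a2=1.855, a3=5.895, a4=0.700, a5=5.810, a0=26.055; τ=−ln(0.1448)/26.055=0.074 → t=0.074; u2·a0=0.8090·26.055=21.078; a1+…+a4=20.245 < 21.078 ≤ a1+…+a5=26.055 → R5 fires; D=8 B=3 Q=4 A=5 C=6
Draw 2: a1=8.088, a2=1.272, a3=4.716, a4=0.700, a5=3.984, a0=18.760; τ=−ln(0.1409)/18.760=0.104 → t=0.179; u2·a0=0.7978·18.760=14.967; a1+…+a4=14.776 < 14.967 ≤ a1+…+a5=18.760 → R5 fires; D=10 B=3 Q=3 A=5 C=5
Draw 3: a1=5.055, a2=0.795, a3=3.537, a4=0.700, a5=2.490, a0=12.577; τ=−ln(0.8299)/12.577=0.015 → t=0.193; u2·a0=0.7931·12.577=9.975; a1+…+a3=9.387 < 9.975 ≤ a1+…+a4=10.087 → R4 fires; D=10 B=3 Q=4 A=5 C=5
Draw 4: a1=6.740, a2=1.060, a3=4.716, a4=0.700, a5=3.320, a0=16.536; τ=−ln(0.3809)/16.536=0.058 → t=0.252; u2·a0=0.6843·16.536=11.316; a1+a2=7.800 < 11.316 ≤ a1+…+a3=12.516 → R3 fires; D=10 B=2 Q=4 A=6 C=5
Draw 5: a1=6.740, a2=1.060, a3=3.144, a4=0.840, a5=3.320, a0=15.104; τ=−ln(0.3277)/15.104=0.074 → t=0.326; u2·a0=0.8569·15.104=12.943; a1+…+a4=11.784 < 12.943 ≤ a1+…+a5=15.104 → R5 fires; D=12 B=2 Q=3 A=6 C=4
Draw 6: a1=4.044, a2=0.636, a3=2.358, a4=0.840, a5=1.992, a0=9.870; τ=−ln(0.9479)/9.870=0.005 → t=0.331; u2·a0=0.8311·9.870=8.203; a1+…+a4=7.878 < 8.203 ≤ a1+…+a5=9.870 → R5 fires; D=14 B=2 Q=2 A=6 C=3
Draw 7: a1=2.022, a2=0.318, a3=1.572, a4=0.840, a5=0.996, a0=5.748; τ=−ln(0.2686)/5.748=0.229 → t=0.560 > T=0.45: stop.
D first becomes ≥ 7 when it reaches 8 at the event at t=0.074.

Threshold first reached at t = 0.074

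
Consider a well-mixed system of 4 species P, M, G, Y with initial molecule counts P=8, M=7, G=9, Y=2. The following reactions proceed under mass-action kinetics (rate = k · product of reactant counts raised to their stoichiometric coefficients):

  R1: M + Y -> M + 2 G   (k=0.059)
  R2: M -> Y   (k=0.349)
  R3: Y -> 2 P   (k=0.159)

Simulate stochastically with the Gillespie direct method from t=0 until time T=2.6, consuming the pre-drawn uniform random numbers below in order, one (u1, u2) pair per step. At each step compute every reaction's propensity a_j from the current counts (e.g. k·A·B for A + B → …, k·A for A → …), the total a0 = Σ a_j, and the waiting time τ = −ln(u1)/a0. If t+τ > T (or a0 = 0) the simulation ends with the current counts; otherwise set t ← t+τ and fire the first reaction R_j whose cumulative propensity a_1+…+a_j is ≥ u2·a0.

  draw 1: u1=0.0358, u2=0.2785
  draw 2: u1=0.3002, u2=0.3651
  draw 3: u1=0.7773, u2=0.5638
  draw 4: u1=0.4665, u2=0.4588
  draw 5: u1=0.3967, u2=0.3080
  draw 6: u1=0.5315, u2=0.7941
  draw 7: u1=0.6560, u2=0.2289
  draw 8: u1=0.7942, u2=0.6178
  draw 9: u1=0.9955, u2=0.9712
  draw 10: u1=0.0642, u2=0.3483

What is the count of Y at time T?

t=0.000: P=8 M=7 G=9 Y=2
Draw 1: a1=0.826, a2=2.443, a3=0.318, a0=3.587; τ=−ln(0.0358)/3.587=0.928 → t=0.928; u2·a0=0.2785·3.587=0.999; a1=0.826 < 0.999 ≤ a1+a2=3.269 → R2 fires; P=8 M=6 G=9 Y=3
Draw 2: a1=1.062, a2=2.094, a3=0.477, a0=3.633; τ=−ln(0.3002)/3.633=0.331 → t=1.260; u2·a0=0.3651·3.633=1.326; a1=1.062 < 1.326 ≤ a1+a2=3.156 → R2 fires; P=8 M=5 G=9 Y=4
Draw 3: a1=1.180, a2=1.745, a3=0.636, a0=3.561; τ=−ln(0.7773)/3.561=0.071 → t=1.330; u2·a0=0.5638·3.561=2.008; a1=1.180 < 2.008 ≤ a1+a2=2.925 → R2 fires; P=8 M=4 G=9 Y=5
Draw 4: a1=1.180, a2=1.396, a3=0.795, a0=3.371; τ=−ln(0.4665)/3.371=0.226 → t=1.556; u2·a0=0.4588·3.371=1.547; a1=1.180 < 1.547 ≤ a1+a2=2.576 → R2 fires; P=8 M=3 G=9 Y=6
Draw 5: a1=1.062, a2=1.047, a3=0.954, a0=3.063; τ=−ln(0.3967)/3.063=0.302 → t=1.858; u2·a0=0.3080·3.063=0.943 ≤ a1=1.062 → R1 fires; P=8 M=3 G=11 Y=5
Draw 6: a1=0.885, a2=1.047, a3=0.795, a0=2.727; τ=−ln(0.5315)/2.727=0.232 → t=2.090; u2·a0=0.7941·2.727=2.166; a1+a2=1.932 < 2.166 ≤ a1+…+a3=2.727 → R3 fires; P=10 M=3 G=11 Y=4
Draw 7: a1=0.708, a2=1.047, a3=0.636, a0=2.391; τ=−ln(0.6560)/2.391=0.176 → t=2.266; u2·a0=0.2289·2.391=0.547 ≤ a1=0.708 → R1 fires; P=10 M=3 G=13 Y=3
Draw 8: a1=0.531, a2=1.047, a3=0.477, a0=2.055; τ=−ln(0.7942)/2.055=0.112 → t=2.379; u2·a0=0.6178·2.055=1.270; a1=0.531 < 1.270 ≤ a1+a2=1.578 → R2 fires; P=10 M=2 G=13 Y=4
Draw 9: a1=0.472, a2=0.698, a3=0.636, a0=1.806; τ=−ln(0.9955)/1.806=0.002 → t=2.381; u2·a0=0.9712·1.806=1.754; a1+a2=1.170 < 1.754 ≤ a1+…+a3=1.806 → R3 fires; P=12 M=2 G=13 Y=3
Draw 10: a1=0.354, a2=0.698, a3=0.477, a0=1.529; τ=−ln(0.0642)/1.529=1.796 → t=4.177 > T=2.6: stop.
Read off Y at T=2.6: 3

Y at T = 3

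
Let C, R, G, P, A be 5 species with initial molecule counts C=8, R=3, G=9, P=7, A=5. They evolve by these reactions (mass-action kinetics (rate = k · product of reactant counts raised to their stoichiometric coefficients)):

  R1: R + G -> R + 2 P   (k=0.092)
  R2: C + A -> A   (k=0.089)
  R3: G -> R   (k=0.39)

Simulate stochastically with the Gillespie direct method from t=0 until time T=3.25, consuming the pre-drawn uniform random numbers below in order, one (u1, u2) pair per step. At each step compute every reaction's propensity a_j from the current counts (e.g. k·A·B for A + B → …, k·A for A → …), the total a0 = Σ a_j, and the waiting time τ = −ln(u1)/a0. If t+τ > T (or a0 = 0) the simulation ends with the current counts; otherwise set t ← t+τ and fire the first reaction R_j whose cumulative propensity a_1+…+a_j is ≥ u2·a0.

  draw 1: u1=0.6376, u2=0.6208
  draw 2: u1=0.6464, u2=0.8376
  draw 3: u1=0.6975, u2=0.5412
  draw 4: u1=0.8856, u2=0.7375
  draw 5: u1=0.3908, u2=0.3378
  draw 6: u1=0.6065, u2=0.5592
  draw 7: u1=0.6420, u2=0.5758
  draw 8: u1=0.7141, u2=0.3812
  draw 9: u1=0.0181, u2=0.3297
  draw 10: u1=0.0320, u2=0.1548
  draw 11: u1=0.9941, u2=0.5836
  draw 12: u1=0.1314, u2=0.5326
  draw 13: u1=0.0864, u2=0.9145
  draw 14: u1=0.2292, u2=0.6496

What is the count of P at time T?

P at T = 15

t=0.000: C=8 R=3 G=9 P=7 A=5
Draw 1: a1=2.484, a2=3.560, a3=3.510, a0=9.554; τ=−ln(0.6376)/9.554=0.047 → t=0.047; u2·a0=0.6208·9.554=5.931; a1=2.484 < 5.931 ≤ a1+a2=6.044 → R2 fires; C=7 R=3 G=9 P=7 A=5
Draw 2: a1=2.484, a2=3.115, a3=3.510, a0=9.109; τ=−ln(0.6464)/9.109=0.048 → t=0.095; u2·a0=0.8376·9.109=7.630; a1+a2=5.599 < 7.630 ≤ a1+…+a3=9.109 → R3 fires; C=7 R=4 G=8 P=7 A=5
Draw 3: a1=2.944, a2=3.115, a3=3.120, a0=9.179; τ=−ln(0.6975)/9.179=0.039 → t=0.134; u2·a0=0.5412·9.179=4.968; a1=2.944 < 4.968 ≤ a1+a2=6.059 → R2 fires; C=6 R=4 G=8 P=7 A=5
Draw 4: a1=2.944, a2=2.670, a3=3.120, a0=8.734; τ=−ln(0.8856)/8.734=0.014 → t=0.148; u2·a0=0.7375·8.734=6.441; a1+a2=5.614 < 6.441 ≤ a1+…+a3=8.734 → R3 fires; C=6 R=5 G=7 P=7 A=5
Draw 5: a1=3.220, a2=2.670, a3=2.730, a0=8.620; τ=−ln(0.3908)/8.620=0.109 → t=0.257; u2·a0=0.3378·8.620=2.912 ≤ a1=3.220 → R1 fires; C=6 R=5 G=6 P=9 A=5
Draw 6: a1=2.760, a2=2.670, a3=2.340, a0=7.770; τ=−ln(0.6065)/7.770=0.064 → t=0.322; u2·a0=0.5592·7.770=4.345; a1=2.760 < 4.345 ≤ a1+a2=5.430 → R2 fires; C=5 R=5 G=6 P=9 A=5
Draw 7: a1=2.760, a2=2.225, a3=2.340, a0=7.325; τ=−ln(0.6420)/7.325=0.061 → t=0.382; u2·a0=0.5758·7.325=4.218; a1=2.760 < 4.218 ≤ a1+a2=4.985 → R2 fires; C=4 R=5 G=6 P=9 A=5
Draw 8: a1=2.760, a2=1.780, a3=2.340, a0=6.880; τ=−ln(0.7141)/6.880=0.049 → t=0.431; u2·a0=0.3812·6.880=2.623 ≤ a1=2.760 → R1 fires; C=4 R=5 G=5 P=11 A=5
Draw 9: a1=2.300, a2=1.780, a3=1.950, a0=6.030; τ=−ln(0.0181)/6.030=0.665 → t=1.096; u2·a0=0.3297·6.030=1.988 ≤ a1=2.300 → R1 fires; C=4 R=5 G=4 P=13 A=5
Draw 10: a1=1.840, a2=1.780, a3=1.560, a0=5.180; τ=−ln(0.0320)/5.180=0.664 → t=1.761; u2·a0=0.1548·5.180=0.802 ≤ a1=1.840 → R1 fires; C=4 R=5 G=3 P=15 A=5
Draw 11: a1=1.380, a2=1.780, a3=1.170, a0=4.330; τ=−ln(0.9941)/4.330=0.001 → t=1.762; u2·a0=0.5836·4.330=2.527; a1=1.380 < 2.527 ≤ a1+a2=3.160 → R2 fires; C=3 R=5 G=3 P=15 A=5
Draw 12: a1=1.380, a2=1.335, a3=1.170, a0=3.885; τ=−ln(0.1314)/3.885=0.522 → t=2.285; u2·a0=0.5326·3.885=2.069; a1=1.380 < 2.069 ≤ a1+a2=2.715 → R2 fires; C=2 R=5 G=3 P=15 A=5
Draw 13: a1=1.380, a2=0.890, a3=1.170, a0=3.440; τ=−ln(0.0864)/3.440=0.712 → t=2.996; u2·a0=0.9145·3.440=3.146; a1+a2=2.270 < 3.146 ≤ a1+…+a3=3.440 → R3 fires; C=2 R=6 G=2 P=15 A=5
Draw 14: a1=1.104, a2=0.890, a3=0.780, a0=2.774; τ=−ln(0.2292)/2.774=0.531 → t=3.527 > T=3.25: stop.
Read off P at T=3.25: 15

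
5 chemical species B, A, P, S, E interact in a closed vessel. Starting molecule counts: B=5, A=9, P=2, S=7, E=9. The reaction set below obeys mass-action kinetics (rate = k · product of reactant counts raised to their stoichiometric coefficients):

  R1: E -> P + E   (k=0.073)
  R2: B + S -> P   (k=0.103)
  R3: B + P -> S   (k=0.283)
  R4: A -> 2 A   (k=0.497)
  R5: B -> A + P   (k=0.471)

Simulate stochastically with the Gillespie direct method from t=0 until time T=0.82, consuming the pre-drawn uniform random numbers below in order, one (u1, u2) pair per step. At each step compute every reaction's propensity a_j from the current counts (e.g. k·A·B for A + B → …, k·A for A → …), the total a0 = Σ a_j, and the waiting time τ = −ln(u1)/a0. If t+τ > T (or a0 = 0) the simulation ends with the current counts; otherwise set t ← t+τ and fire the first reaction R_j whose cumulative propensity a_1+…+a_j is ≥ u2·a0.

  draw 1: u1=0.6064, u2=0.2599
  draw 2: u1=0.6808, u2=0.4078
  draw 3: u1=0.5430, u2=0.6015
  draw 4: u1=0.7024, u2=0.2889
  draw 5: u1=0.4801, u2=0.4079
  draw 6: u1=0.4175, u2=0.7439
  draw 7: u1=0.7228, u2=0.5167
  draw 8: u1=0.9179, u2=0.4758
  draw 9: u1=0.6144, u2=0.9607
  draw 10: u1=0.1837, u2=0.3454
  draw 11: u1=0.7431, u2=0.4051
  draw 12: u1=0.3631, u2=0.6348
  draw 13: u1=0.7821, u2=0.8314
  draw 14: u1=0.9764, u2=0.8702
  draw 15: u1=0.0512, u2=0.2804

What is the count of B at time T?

B at T = 1

t=0.000: B=5 A=9 P=2 S=7 E=9
Draw 1: a1=0.657, a2=3.605, a3=2.830, a4=4.473, a5=2.355, a0=13.920; τ=−ln(0.6064)/13.920=0.036 → t=0.036; u2·a0=0.2599·13.920=3.618; a1=0.657 < 3.618 ≤ a1+a2=4.262 → R2 fires; B=4 A=9 P=3 S=6 E=9
Draw 2: a1=0.657, a2=2.472, a3=3.396, a4=4.473, a5=1.884, a0=12.882; τ=−ln(0.6808)/12.882=0.030 → t=0.066; u2·a0=0.4078·12.882=5.253; a1+a2=3.129 < 5.253 ≤ a1+…+a3=6.525 → R3 fires; B=3 A=9 P=2 S=7 E=9
Draw 3: a1=0.657, a2=2.163, a3=1.698, a4=4.473, a5=1.413, a0=10.404; τ=−ln(0.5430)/10.404=0.059 → t=0.124; u2·a0=0.6015·10.404=6.258; a1+…+a3=4.518 < 6.258 ≤ a1+…+a4=8.991 → R4 fires; B=3 A=10 P=2 S=7 E=9
Draw 4: a1=0.657, a2=2.163, a3=1.698, a4=4.970, a5=1.413, a0=10.901; τ=−ln(0.7024)/10.901=0.032 → t=0.157; u2·a0=0.2889·10.901=3.149; a1+a2=2.820 < 3.149 ≤ a1+…+a3=4.518 → R3 fires; B=2 A=10 P=1 S=8 E=9
Draw 5: a1=0.657, a2=1.648, a3=0.566, a4=4.970, a5=0.942, a0=8.783; τ=−ln(0.4801)/8.783=0.084 → t=0.240; u2·a0=0.4079·8.783=3.583; a1+…+a3=2.871 < 3.583 ≤ a1+…+a4=7.841 → R4 fires; B=2 A=11 P=1 S=8 E=9
Draw 6: a1=0.657, a2=1.648, a3=0.566, a4=5.467, a5=0.942, a0=9.280; τ=−ln(0.4175)/9.280=0.094 → t=0.335; u2·a0=0.7439·9.280=6.903; a1+…+a3=2.871 < 6.903 ≤ a1+…+a4=8.338 → R4 fires; B=2 A=12 P=1 S=8 E=9
Draw 7: a1=0.657, a2=1.648, a3=0.566, a4=5.964, a5=0.942, a0=9.777; τ=−ln(0.7228)/9.777=0.033 → t=0.368; u2·a0=0.5167·9.777=5.052; a1+…+a3=2.871 < 5.052 ≤ a1+…+a4=8.835 → R4 fires; B=2 A=13 P=1 S=8 E=9
Draw 8: a1=0.657, a2=1.648, a3=0.566, a4=6.461, a5=0.942, a0=10.274; τ=−ln(0.9179)/10.274=0.008 → t=0.376; u2·a0=0.4758·10.274=4.888; a1+…+a3=2.871 < 4.888 ≤ a1+…+a4=9.332 → R4 fires; B=2 A=14 P=1 S=8 E=9
Draw 9: a1=0.657, a2=1.648, a3=0.566, a4=6.958, a5=0.942, a0=10.771; τ=−ln(0.6144)/10.771=0.045 → t=0.421; u2·a0=0.9607·10.771=10.348; a1+…+a4=9.829 < 10.348 ≤ a1+…+a5=10.771 → R5 fires; B=1 A=15 P=2 S=8 E=9
Draw 10: a1=0.657, a2=0.824, a3=0.566, a4=7.455, a5=0.471, a0=9.973; τ=−ln(0.1837)/9.973=0.170 → t=0.591; u2·a0=0.3454·9.973=3.445; a1+…+a3=2.047 < 3.445 ≤ a1+…+a4=9.502 → R4 fires; B=1 A=16 P=2 S=8 E=9
Draw 11: a1=0.657, a2=0.824, a3=0.566, a4=7.952, a5=0.471, a0=10.470; τ=−ln(0.7431)/10.470=0.028 → t=0.620; u2·a0=0.4051·10.470=4.241; a1+…+a3=2.047 < 4.241 ≤ a1+…+a4=9.999 → R4 fires; B=1 A=17 P=2 S=8 E=9
Draw 12: a1=0.657, a2=0.824, a3=0.566, a4=8.449, a5=0.471, a0=10.967; τ=−ln(0.3631)/10.967=0.092 → t=0.712; u2·a0=0.6348·10.967=6.962; a1+…+a3=2.047 < 6.962 ≤ a1+…+a4=10.496 → R4 fires; B=1 A=18 P=2 S=8 E=9
Draw 13: a1=0.657, a2=0.824, a3=0.566, a4=8.946, a5=0.471, a0=11.464; τ=−ln(0.7821)/11.464=0.021 → t=0.733; u2·a0=0.8314·11.464=9.531; a1+…+a3=2.047 < 9.531 ≤ a1+…+a4=10.993 → R4 fires; B=1 A=19 P=2 S=8 E=9
Draw 14: a1=0.657, a2=0.824, a3=0.566, a4=9.443, a5=0.471, a0=11.961; τ=−ln(0.9764)/11.961=0.002 → t=0.735; u2·a0=0.8702·11.961=10.408; a1+…+a3=2.047 < 10.408 ≤ a1+…+a4=11.490 → R4 fires; B=1 A=20 P=2 S=8 E=9
Draw 15: a1=0.657, a2=0.824, a3=0.566, a4=9.940, a5=0.471, a0=12.458; τ=−ln(0.0512)/12.458=0.239 → t=0.974 > T=0.82: stop.
Read off B at T=0.82: 1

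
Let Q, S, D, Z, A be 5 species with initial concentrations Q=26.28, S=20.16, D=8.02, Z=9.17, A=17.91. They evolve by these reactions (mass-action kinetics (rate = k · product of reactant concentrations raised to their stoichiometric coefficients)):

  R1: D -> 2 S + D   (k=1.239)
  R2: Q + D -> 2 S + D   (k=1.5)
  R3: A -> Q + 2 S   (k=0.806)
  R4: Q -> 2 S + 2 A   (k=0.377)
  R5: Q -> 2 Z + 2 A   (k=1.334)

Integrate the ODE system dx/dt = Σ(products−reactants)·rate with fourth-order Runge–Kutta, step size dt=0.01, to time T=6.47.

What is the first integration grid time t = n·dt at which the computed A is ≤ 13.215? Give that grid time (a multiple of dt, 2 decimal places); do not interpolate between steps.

Threshold first reached at t = 1.03

RK4 with dt=0.01: 647 steps to T=6.47. Trajectory (selected grid times):
t=0.00: Q=26.28 S=20.16 D=8.02 Z=9.17 A=17.91
t=0.72: Q=0.97 S=122.50 D=8.02 Z=16.24 A=15.86
t=1.02: Q=0.81 S=142.11 D=8.02 Z=16.96 A=13.26
t=1.03: Q=0.81 S=142.73 D=8.02 Z=16.98 A=13.18
t=1.44: Q=0.63 S=165.90 D=8.02 Z=17.76 A=10.32
t=2.16: Q=0.41 S=199.15 D=8.02 Z=18.75 A=6.72
t=2.88: Q=0.27 S=225.79 D=8.02 Z=19.39 A=4.38
t=3.59: Q=0.18 S=247.84 D=8.02 Z=19.81 A=2.87
t=4.31: Q=0.11 S=267.40 D=8.02 Z=20.08 A=1.87
t=5.03: Q=0.07 S=285.13 D=8.02 Z=20.26 A=1.21
t=5.75: Q=0.05 S=301.67 D=8.02 Z=20.38 A=0.79
t=6.47: Q=0.03 S=317.43 D=8.02 Z=20.45 A=0.51
A(1.02)=13.263 > 13.215 but A(1.03)=13.184 ≤ 13.215, so the first grid time is t=1.03.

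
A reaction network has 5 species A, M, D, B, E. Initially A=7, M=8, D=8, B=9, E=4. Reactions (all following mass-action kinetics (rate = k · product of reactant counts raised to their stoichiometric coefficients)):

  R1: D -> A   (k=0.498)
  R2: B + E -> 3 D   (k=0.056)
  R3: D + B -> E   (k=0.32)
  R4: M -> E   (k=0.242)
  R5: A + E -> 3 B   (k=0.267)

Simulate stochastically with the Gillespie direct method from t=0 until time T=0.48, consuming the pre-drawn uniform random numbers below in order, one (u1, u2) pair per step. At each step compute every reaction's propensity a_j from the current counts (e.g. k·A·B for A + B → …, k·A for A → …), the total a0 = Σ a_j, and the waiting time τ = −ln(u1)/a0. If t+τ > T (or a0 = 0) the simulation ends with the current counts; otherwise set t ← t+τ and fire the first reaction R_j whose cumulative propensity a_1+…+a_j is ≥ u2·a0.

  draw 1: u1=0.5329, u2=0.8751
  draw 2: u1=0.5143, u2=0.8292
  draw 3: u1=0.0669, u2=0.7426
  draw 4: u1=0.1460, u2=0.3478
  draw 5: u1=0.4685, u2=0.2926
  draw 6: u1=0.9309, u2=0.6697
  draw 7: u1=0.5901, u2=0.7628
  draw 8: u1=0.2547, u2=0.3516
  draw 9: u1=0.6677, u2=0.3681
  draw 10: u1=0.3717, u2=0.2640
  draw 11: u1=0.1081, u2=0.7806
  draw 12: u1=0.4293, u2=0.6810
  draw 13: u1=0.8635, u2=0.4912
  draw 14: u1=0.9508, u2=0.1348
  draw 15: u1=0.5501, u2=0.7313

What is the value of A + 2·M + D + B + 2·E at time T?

Value at T = 48

Check how each reaction changes W = A + 2·M + D + B + 2·E (weight of products minus weight of reactants):
R1: D -> A: (1·1) − (1·1) = 1 − 1 = 0
R2: B + E -> 3 D: (1·3) − (1·1 + 2·1) = 3 − 3 = 0
R3: D + B -> E: (2·1) − (1·1 + 1·1) = 2 − 2 = 0
R4: M -> E: (2·1) − (2·1) = 2 − 2 = 0
R5: A + E -> 3 B: (1·3) − (1·1 + 2·1) = 3 − 3 = 0
Every reaction leaves W unchanged, so W is conserved and no simulation is needed: W(T) = W(0) = 7 + 2·8 + 8 + 9 + 2·4 = 48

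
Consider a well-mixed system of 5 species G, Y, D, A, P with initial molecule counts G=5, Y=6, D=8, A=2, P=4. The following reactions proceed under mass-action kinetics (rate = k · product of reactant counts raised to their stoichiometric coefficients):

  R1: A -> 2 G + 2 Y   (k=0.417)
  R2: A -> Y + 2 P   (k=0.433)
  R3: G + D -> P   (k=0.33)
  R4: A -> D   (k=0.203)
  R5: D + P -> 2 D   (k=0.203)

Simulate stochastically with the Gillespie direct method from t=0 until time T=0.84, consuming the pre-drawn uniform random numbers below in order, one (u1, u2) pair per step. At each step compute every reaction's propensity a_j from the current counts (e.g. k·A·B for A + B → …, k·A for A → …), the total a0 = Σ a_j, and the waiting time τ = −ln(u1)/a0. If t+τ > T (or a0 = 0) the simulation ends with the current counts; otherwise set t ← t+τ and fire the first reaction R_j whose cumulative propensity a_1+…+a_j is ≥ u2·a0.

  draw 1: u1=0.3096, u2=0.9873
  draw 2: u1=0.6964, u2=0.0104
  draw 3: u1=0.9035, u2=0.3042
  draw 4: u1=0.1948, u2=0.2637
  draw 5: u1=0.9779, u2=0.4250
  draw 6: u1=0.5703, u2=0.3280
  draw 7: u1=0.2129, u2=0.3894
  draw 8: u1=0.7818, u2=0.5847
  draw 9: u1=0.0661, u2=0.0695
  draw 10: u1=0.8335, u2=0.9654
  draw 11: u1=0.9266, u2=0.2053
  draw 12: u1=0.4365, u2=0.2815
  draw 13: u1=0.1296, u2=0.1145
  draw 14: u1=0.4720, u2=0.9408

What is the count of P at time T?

P at T = 9

t=0.000: G=5 Y=6 D=8 A=2 P=4
Draw 1: a1=0.834, a2=0.866, a3=13.200, a4=0.406, a5=6.496, a0=21.802; τ=−ln(0.3096)/21.802=0.054 → t=0.054; u2·a0=0.9873·21.802=21.525; a1+…+a4=15.306 < 21.525 ≤ a1+…+a5=21.802 → R5 fires; G=5 Y=6 D=9 A=2 P=3
Draw 2: a1=0.834, a2=0.866, a3=14.850, a4=0.406, a5=5.481, a0=22.437; τ=−ln(0.6964)/22.437=0.016 → t=0.070; u2·a0=0.0104·22.437=0.233 ≤ a1=0.834 → R1 fires; G=7 Y=8 D=9 A=1 P=3
Draw 3: a1=0.417, a2=0.433, a3=20.790, a4=0.203, a5=5.481, a0=27.324; τ=−ln(0.9035)/27.324=0.004 → t=0.074; u2·a0=0.3042·27.324=8.312; a1+a2=0.850 < 8.312 ≤ a1+…+a3=21.640 → R3 fires; G=6 Y=8 D=8 A=1 P=4
Draw 4: a1=0.417, a2=0.433, a3=15.840, a4=0.203, a5=6.496, a0=23.389; τ=−ln(0.1948)/23.389=0.070 → t=0.144; u2·a0=0.2637·23.389=6.168; a1+a2=0.850 < 6.168 ≤ a1+…+a3=16.690 → R3 fires; G=5 Y=8 D=7 A=1 P=5
Draw 5: a1=0.417, a2=0.433, a3=11.550, a4=0.203, a5=7.105, a0=19.708; τ=−ln(0.9779)/19.708=0.001 → t=0.145; u2·a0=0.4250·19.708=8.376; a1+a2=0.850 < 8.376 ≤ a1+…+a3=12.400 → R3 fires; G=4 Y=8 D=6 A=1 P=6
Draw 6: a1=0.417, a2=0.433, a3=7.920, a4=0.203, a5=7.308, a0=16.281; τ=−ln(0.5703)/16.281=0.034 → t=0.179; u2·a0=0.3280·16.281=5.340; a1+a2=0.850 < 5.340 ≤ a1+…+a3=8.770 → R3 fires; G=3 Y=8 D=5 A=1 P=7
Draw 7: a1=0.417, a2=0.433, a3=4.950, a4=0.203, a5=7.105, a0=13.108; τ=−ln(0.2129)/13.108=0.118 → t=0.297; u2·a0=0.3894·13.108=5.104; a1+a2=0.850 < 5.104 ≤ a1+…+a3=5.800 → R3 fires; G=2 Y=8 D=4 A=1 P=8
Draw 8: a1=0.417, a2=0.433, a3=2.640, a4=0.203, a5=6.496, a0=10.189; τ=−ln(0.7818)/10.189=0.024 → t=0.321; u2·a0=0.5847·10.189=5.958; a1+…+a4=3.693 < 5.958 ≤ a1+…+a5=10.189 → R5 fires; G=2 Y=8 D=5 A=1 P=7
Draw 9: a1=0.417, a2=0.433, a3=3.300, a4=0.203, a5=7.105, a0=11.458; τ=−ln(0.0661)/11.458=0.237 → t=0.558; u2·a0=0.0695·11.458=0.796; a1=0.417 < 0.796 ≤ a1+a2=0.850 → R2 fires; G=2 Y=9 D=5 A=0 P=9
Draw 10: a1=0.000, a2=0.000, a3=3.300, a4=0.000, a5=9.135, a0=12.435; τ=−ln(0.8335)/12.435=0.015 → t=0.573; u2·a0=0.9654·12.435=12.005; a1+…+a4=3.300 < 12.005 ≤ a1+…+a5=12.435 → R5 fires; G=2 Y=9 D=6 A=0 P=8
Draw 11: a1=0.000, a2=0.000, a3=3.960, a4=0.000, a5=9.744, a0=13.704; τ=−ln(0.9266)/13.704=0.006 → t=0.579; u2·a0=0.2053·13.704=2.813; a1+a2=0.000 < 2.813 ≤ a1+…+a3=3.960 → R3 fires; G=1 Y=9 D=5 A=0 P=9
Draw 12: a1=0.000, a2=0.000, a3=1.650, a4=0.000, a5=9.135, a0=10.785; τ=−ln(0.4365)/10.785=0.077 → t=0.656; u2·a0=0.2815·10.785=3.036; a1+…+a4=1.650 < 3.036 ≤ a1+…+a5=10.785 → R5 fires; G=1 Y=9 D=6 A=0 P=8
Draw 13: a1=0.000, a2=0.000, a3=1.980, a4=0.000, a5=9.744, a0=11.724; τ=−ln(0.1296)/11.724=0.174 → t=0.830; u2·a0=0.1145·11.724=1.342; a1+a2=0.000 < 1.342 ≤ a1+…+a3=1.980 → R3 fires; G=0 Y=9 D=5 A=0 P=9
Draw 14: a1=0.000, a2=0.000, a3=0.000, a4=0.000, a5=9.135, a0=9.135; τ=−ln(0.4720)/9.135=0.082 → t=0.912 > T=0.84: stop.
Read off P at T=0.84: 9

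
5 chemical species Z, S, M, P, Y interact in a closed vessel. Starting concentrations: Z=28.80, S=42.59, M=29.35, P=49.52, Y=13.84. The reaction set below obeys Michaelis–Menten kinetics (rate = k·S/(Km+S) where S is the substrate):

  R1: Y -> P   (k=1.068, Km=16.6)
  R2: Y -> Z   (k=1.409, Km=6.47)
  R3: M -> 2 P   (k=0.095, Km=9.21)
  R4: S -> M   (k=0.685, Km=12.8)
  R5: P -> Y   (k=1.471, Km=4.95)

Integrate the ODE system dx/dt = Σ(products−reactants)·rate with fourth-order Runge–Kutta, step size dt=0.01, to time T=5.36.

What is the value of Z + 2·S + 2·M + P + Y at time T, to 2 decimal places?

Value at T = 236.04

Check how each reaction changes W = Z + 2·S + 2·M + P + Y (weight of products minus weight of reactants):
R1: Y -> P: (1·1) − (1·1) = 1 − 1 = 0
R2: Y -> Z: (1·1) − (1·1) = 1 − 1 = 0
R3: M -> 2 P: (1·2) − (2·1) = 2 − 2 = 0
R4: S -> M: (2·1) − (2·1) = 2 − 2 = 0
R5: P -> Y: (1·1) − (1·1) = 1 − 1 = 0
Every reaction leaves W unchanged, so W is conserved and no simulation is needed: W(T) = W(0) = 28.80 + 2·42.59 + 2·29.35 + 49.52 + 13.84 = 236.04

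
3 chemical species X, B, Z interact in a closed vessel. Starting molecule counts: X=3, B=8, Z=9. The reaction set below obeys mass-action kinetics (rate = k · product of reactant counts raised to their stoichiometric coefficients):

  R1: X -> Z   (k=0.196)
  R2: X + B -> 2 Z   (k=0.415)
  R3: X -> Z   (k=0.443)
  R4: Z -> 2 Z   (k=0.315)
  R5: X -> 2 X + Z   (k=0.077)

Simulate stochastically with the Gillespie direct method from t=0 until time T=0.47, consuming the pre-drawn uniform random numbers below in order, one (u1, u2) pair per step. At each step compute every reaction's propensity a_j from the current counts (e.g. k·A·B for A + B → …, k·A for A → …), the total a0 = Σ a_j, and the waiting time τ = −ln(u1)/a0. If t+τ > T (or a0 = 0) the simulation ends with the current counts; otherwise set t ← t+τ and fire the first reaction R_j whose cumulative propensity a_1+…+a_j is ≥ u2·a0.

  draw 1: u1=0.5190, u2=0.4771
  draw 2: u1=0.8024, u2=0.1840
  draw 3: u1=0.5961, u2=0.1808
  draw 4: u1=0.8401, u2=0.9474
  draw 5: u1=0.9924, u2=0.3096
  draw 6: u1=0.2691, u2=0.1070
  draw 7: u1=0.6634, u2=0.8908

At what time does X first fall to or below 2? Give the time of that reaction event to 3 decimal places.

Threshold first reached at t = 0.044

t=0.000: X=3 B=8 Z=9
Draw 1: a1=0.588, a2=9.960, a3=1.329, a4=2.835, a5=0.231, a0=14.943; τ=−ln(0.5190)/14.943=0.044 → t=0.044; u2·a0=0.4771·14.943=7.129; a1=0.588 < 7.129 ≤ a1+a2=10.548 → R2 fires; X=2 B=7 Z=11
Draw 2: a1=0.392, a2=5.810, a3=0.886, a4=3.465, a5=0.154, a0=10.707; τ=−ln(0.8024)/10.707=0.021 → t=0.064; u2·a0=0.1840·10.707=1.970; a1=0.392 < 1.970 ≤ a1+a2=6.202 → R2 fires; X=1 B=6 Z=13
Draw 3: a1=0.196, a2=2.490, a3=0.443, a4=4.095, a5=0.077, a0=7.301; τ=−ln(0.5961)/7.301=0.071 → t=0.135; u2·a0=0.1808·7.301=1.320; a1=0.196 < 1.320 ≤ a1+a2=2.686 → R2 fires; X=0 B=5 Z=15
Draw 4: a1=0.000, a2=0.000, a3=0.000, a4=4.725, a5=0.000, a0=4.725; τ=−ln(0.8401)/4.725=0.037 → t=0.172; u2·a0=0.9474·4.725=4.476; a1+…+a3=0.000 < 4.476 ≤ a1+…+a4=4.725 → R4 fires; X=0 B=5 Z=16
Draw 5: a1=0.000, a2=0.000, a3=0.000, a4=5.040, a5=0.000, a0=5.040; τ=−ln(0.9924)/5.040=0.002 → t=0.174; u2·a0=0.3096·5.040=1.560; a1+…+a3=0.000 < 1.560 ≤ a1+…+a4=5.040 → R4 fires; X=0 B=5 Z=17
Draw 6: a1=0.000, a2=0.000, a3=0.000, a4=5.355, a5=0.000, a0=5.355; τ=−ln(0.2691)/5.355=0.245 → t=0.419; u2·a0=0.1070·5.355=0.573; a1+…+a3=0.000 < 0.573 ≤ a1+…+a4=5.355 → R4 fires; X=0 B=5 Z=18
Draw 7: a1=0.000, a2=0.000, a3=0.000, a4=5.670, a5=0.000, a0=5.670; τ=−ln(0.6634)/5.670=0.072 → t=0.491 > T=0.47: stop.
X first becomes ≤ 2 when it reaches 2 at the event at t=0.044.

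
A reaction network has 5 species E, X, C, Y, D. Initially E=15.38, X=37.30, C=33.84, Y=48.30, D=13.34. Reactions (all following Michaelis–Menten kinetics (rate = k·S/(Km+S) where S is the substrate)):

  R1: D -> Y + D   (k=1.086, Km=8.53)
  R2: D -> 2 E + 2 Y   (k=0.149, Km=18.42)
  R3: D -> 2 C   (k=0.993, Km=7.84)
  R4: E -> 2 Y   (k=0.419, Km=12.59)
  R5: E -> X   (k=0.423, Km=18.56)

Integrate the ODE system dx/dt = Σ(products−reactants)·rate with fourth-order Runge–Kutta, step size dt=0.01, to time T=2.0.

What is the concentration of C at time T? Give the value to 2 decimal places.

RK4 with dt=0.01: 200 steps to T=2.0. Trajectory (selected grid times):
t=0.00: E=15.38 X=37.30 C=33.84 Y=48.30 D=13.34
t=0.22: E=15.31 X=37.34 C=34.11 Y=48.57 D=13.19
t=0.44: E=15.25 X=37.38 C=34.39 Y=48.85 D=13.04
t=0.67: E=15.18 X=37.43 C=34.67 Y=49.13 D=12.88
t=0.89: E=15.12 X=37.47 C=34.94 Y=49.40 D=12.73
t=1.11: E=15.05 X=37.51 C=35.21 Y=49.67 D=12.58
t=1.33: E=14.99 X=37.55 C=35.48 Y=49.94 D=12.44
t=1.56: E=14.92 X=37.60 C=35.76 Y=50.22 D=12.28
t=1.78: E=14.85 X=37.64 C=36.03 Y=50.49 D=12.14
t=2.00: E=14.79 X=37.68 C=36.29 Y=50.75 D=11.99
Read off C at T=2.0: 36.29

C at T = 36.29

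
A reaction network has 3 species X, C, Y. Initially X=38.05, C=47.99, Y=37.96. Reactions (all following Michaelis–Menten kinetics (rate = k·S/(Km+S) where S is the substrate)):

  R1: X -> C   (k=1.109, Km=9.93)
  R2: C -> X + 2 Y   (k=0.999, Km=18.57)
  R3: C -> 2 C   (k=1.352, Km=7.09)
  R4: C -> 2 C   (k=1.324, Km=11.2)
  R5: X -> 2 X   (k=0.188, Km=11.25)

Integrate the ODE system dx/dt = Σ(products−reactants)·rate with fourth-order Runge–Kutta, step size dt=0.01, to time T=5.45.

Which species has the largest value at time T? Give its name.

RK4 with dt=0.01: 545 steps to T=5.45. Trajectory (selected grid times):
t=0.00: X=38.05 C=47.99 Y=37.96
t=0.61: X=38.04 C=49.46 Y=38.84
t=1.21: X=38.04 C=50.91 Y=39.72
t=1.82: X=38.04 C=52.39 Y=40.61
t=2.42: X=38.04 C=53.84 Y=41.50
t=3.03: X=38.05 C=55.33 Y=42.41
t=3.63: X=38.06 C=56.79 Y=43.31
t=4.24: X=38.07 C=58.27 Y=44.23
t=4.84: X=38.09 C=59.74 Y=45.15
t=5.45: X=38.11 C=61.23 Y=46.08
At T=5.45: X=38.11 C=61.23 Y=46.08; the largest is C.

Dominant species at T: C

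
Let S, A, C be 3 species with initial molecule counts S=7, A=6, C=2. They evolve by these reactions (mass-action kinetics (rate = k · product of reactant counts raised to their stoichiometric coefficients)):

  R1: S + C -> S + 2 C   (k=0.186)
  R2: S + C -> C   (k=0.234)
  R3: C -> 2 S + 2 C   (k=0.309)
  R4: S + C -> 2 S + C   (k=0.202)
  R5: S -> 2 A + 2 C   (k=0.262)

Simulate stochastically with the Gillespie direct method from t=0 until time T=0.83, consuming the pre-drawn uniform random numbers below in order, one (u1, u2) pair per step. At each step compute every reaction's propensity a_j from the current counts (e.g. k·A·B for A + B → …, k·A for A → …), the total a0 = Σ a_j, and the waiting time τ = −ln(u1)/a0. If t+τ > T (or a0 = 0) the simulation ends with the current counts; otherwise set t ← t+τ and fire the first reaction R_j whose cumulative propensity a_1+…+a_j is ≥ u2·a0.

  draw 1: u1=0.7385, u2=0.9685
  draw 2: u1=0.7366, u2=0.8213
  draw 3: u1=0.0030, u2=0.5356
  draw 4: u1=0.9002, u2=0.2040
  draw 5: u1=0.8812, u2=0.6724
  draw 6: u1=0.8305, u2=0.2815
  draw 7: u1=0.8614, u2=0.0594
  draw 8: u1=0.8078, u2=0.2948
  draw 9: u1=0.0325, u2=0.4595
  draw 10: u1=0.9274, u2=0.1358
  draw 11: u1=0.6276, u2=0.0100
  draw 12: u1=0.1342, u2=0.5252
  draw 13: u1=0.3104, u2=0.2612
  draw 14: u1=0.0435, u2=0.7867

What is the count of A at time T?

A at T = 8

t=0.000: S=7 A=6 C=2
Draw 1: a1=2.604, a2=3.276, a3=0.618, a4=2.828, a5=1.834, a0=11.160; τ=−ln(0.7385)/11.160=0.027 → t=0.027; u2·a0=0.9685·11.160=10.808; a1+…+a4=9.326 < 10.808 ≤ a1+…+a5=11.160 → R5 fires; S=6 A=8 C=4
Draw 2: a1=4.464, a2=5.616, a3=1.236, a4=4.848, a5=1.572, a0=17.736; τ=−ln(0.7366)/17.736=0.017 → t=0.044; u2·a0=0.8213·17.736=14.567; a1+…+a3=11.316 < 14.567 ≤ a1+…+a4=16.164 → R4 fires; S=7 A=8 C=4
Draw 3: a1=5.208, a2=6.552, a3=1.236, a4=5.656, a5=1.834, a0=20.486; τ=−ln(0.0030)/20.486=0.284 → t=0.328; u2·a0=0.5356·20.486=10.972; a1=5.208 < 10.972 ≤ a1+a2=11.760 → R2 fires; S=6 A=8 C=4
Draw 4: a1=4.464, a2=5.616, a3=1.236, a4=4.848, a5=1.572, a0=17.736; τ=−ln(0.9002)/17.736=0.006 → t=0.334; u2·a0=0.2040·17.736=3.618 ≤ a1=4.464 → R1 fires; S=6 A=8 C=5
Draw 5: a1=5.580, a2=7.020, a3=1.545, a4=6.060, a5=1.572, a0=21.777; τ=−ln(0.8812)/21.777=0.006 → t=0.340; u2·a0=0.6724·21.777=14.643; a1+…+a3=14.145 < 14.643 ≤ a1+…+a4=20.205 → R4 fires; S=7 A=8 C=5
Draw 6: a1=6.510, a2=8.190, a3=1.545, a4=7.070, a5=1.834, a0=25.149; τ=−ln(0.8305)/25.149=0.007 → t=0.347; u2·a0=0.2815·25.149=7.079; a1=6.510 < 7.079 ≤ a1+a2=14.700 → R2 fires; S=6 A=8 C=5
Draw 7: a1=5.580, a2=7.020, a3=1.545, a4=6.060, a5=1.572, a0=21.777; τ=−ln(0.8614)/21.777=0.007 → t=0.354; u2·a0=0.0594·21.777=1.294 ≤ a1=5.580 → R1 fires; S=6 A=8 C=6
Draw 8: a1=6.696, a2=8.424, a3=1.854, a4=7.272, a5=1.572, a0=25.818; τ=−ln(0.8078)/25.818=0.008 → t=0.362; u2·a0=0.2948·25.818=7.611; a1=6.696 < 7.611 ≤ a1+a2=15.120 → R2 fires; S=5 A=8 C=6
Draw 9: a1=5.580, a2=7.020, a3=1.854, a4=6.060, a5=1.310, a0=21.824; τ=−ln(0.0325)/21.824=0.157 → t=0.519; u2·a0=0.4595·21.824=10.028; a1=5.580 < 10.028 ≤ a1+a2=12.600 → R2 fires; S=4 A=8 C=6
Draw 10: a1=4.464, a2=5.616, a3=1.854, a4=4.848, a5=1.048, a0=17.830; τ=−ln(0.9274)/17.830=0.004 → t=0.523; u2·a0=0.1358·17.830=2.421 ≤ a1=4.464 → R1 fires; S=4 A=8 C=7
Draw 11: a1=5.208, a2=6.552, a3=2.163, a4=5.656, a5=1.048, a0=20.627; τ=−ln(0.6276)/20.627=0.023 → t=0.546; u2·a0=0.0100·20.627=0.206 ≤ a1=5.208 → R1 fires; S=4 A=8 C=8
Draw 12: a1=5.952, a2=7.488, a3=2.472, a4=6.464, a5=1.048, a0=23.424; τ=−ln(0.1342)/23.424=0.086 → t=0.632; u2·a0=0.5252·23.424=12.302; a1=5.952 < 12.302 ≤ a1+a2=13.440 → R2 fires; S=3 A=8 C=8
Draw 13: a1=4.464, a2=5.616, a3=2.472, a4=4.848, a5=0.786, a0=18.186; τ=−ln(0.3104)/18.186=0.064 → t=0.696; u2·a0=0.2612·18.186=4.750; a1=4.464 < 4.750 ≤ a1+a2=10.080 → R2 fires; S=2 A=8 C=8
Draw 14: a1=2.976, a2=3.744, a3=2.472, a4=3.232, a5=0.524, a0=12.948; τ=−ln(0.0435)/12.948=0.242 → t=0.938 > T=0.83: stop.
Read off A at T=0.83: 8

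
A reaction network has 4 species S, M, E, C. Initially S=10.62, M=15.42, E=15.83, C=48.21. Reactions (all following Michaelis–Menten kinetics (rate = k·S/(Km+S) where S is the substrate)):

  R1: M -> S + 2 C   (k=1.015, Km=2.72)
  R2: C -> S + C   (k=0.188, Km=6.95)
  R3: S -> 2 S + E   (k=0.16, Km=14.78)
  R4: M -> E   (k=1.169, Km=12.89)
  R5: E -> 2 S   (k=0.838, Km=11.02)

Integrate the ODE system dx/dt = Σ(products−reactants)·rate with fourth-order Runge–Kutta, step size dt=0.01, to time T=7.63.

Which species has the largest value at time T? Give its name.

RK4 with dt=0.01: 763 steps to T=7.63. Trajectory (selected grid times):
t=0.00: S=10.62 M=15.42 E=15.83 C=48.21
t=0.85: S=12.39 M=14.16 E=16.00 C=49.67
t=1.70: S=14.16 M=12.93 E=16.15 C=51.10
t=2.54: S=15.90 M=11.75 E=16.28 C=52.50
t=3.39: S=17.66 M=10.60 E=16.39 C=53.89
t=4.24: S=19.41 M=9.49 E=16.47 C=55.25
t=5.09: S=21.15 M=8.42 E=16.53 C=56.57
t=5.93: S=22.85 M=7.41 E=16.56 C=57.84
t=6.78: S=24.55 M=6.44 E=16.56 C=59.08
t=7.63: S=26.22 M=5.54 E=16.54 C=60.26
At T=7.63: S=26.22 M=5.54 E=16.54 C=60.26; the largest is C.

Dominant species at T: C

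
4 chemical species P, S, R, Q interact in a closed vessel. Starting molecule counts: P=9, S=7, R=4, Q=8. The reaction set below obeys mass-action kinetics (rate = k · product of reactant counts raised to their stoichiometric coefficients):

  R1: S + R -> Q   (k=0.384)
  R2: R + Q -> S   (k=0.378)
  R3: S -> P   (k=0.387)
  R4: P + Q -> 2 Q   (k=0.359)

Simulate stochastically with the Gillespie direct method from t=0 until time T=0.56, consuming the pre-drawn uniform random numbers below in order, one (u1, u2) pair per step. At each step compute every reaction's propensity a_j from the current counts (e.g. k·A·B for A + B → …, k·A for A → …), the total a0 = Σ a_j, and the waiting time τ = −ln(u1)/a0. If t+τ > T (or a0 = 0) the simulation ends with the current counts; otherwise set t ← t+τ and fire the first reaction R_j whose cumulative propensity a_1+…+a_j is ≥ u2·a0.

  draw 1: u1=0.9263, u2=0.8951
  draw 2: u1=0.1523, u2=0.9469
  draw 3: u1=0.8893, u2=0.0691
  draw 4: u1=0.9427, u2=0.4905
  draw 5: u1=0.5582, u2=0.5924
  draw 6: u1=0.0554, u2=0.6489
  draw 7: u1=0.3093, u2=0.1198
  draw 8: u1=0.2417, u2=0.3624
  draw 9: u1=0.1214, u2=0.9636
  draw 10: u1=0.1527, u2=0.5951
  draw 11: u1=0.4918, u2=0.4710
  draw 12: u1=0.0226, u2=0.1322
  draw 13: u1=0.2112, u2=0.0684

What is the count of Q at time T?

Q at T = 15

t=0.000: P=9 S=7 R=4 Q=8
Draw 1: a1=10.752, a2=12.096, a3=2.709, a4=25.848, a0=51.405; τ=−ln(0.9263)/51.405=0.001 → t=0.001; u2·a0=0.8951·51.405=46.013; a1+…+a3=25.557 < 46.013 ≤ a1+…+a4=51.405 → R4 fires; P=8 S=7 R=4 Q=9
Draw 2: a1=10.752, a2=13.608, a3=2.709, a4=25.848, a0=52.917; τ=−ln(0.1523)/52.917=0.036 → t=0.037; u2·a0=0.9469·52.917=50.107; a1+…+a3=27.069 < 50.107 ≤ a1+…+a4=52.917 → R4 fires; P=7 S=7 R=4 Q=10
Draw 3: a1=10.752, a2=15.120, a3=2.709, a4=25.130, a0=53.711; τ=−ln(0.8893)/53.711=0.002 → t=0.039; u2·a0=0.0691·53.711=3.711 ≤ a1=10.752 → R1 fires; P=7 S=6 R=3 Q=11
Draw 4: a1=6.912, a2=12.474, a3=2.322, a4=27.643, a0=49.351; τ=−ln(0.9427)/49.351=0.001 → t=0.040; u2·a0=0.4905·49.351=24.207; a1+…+a3=21.708 < 24.207 ≤ a1+…+a4=49.351 → R4 fires; P=6 S=6 R=3 Q=12
Draw 5: a1=6.912, a2=13.608, a3=2.322, a4=25.848, a0=48.690; τ=−ln(0.5582)/48.690=0.012 → t=0.052; u2·a0=0.5924·48.690=28.844; a1+…+a3=22.842 < 28.844 ≤ a1+…+a4=48.690 → R4 fires; P=5 S=6 R=3 Q=13
Draw 6: a1=6.912, a2=14.742, a3=2.322, a4=23.335, a0=47.311; τ=−ln(0.0554)/47.311=0.061 → t=0.114; u2·a0=0.6489·47.311=30.700; a1+…+a3=23.976 < 30.700 ≤ a1+…+a4=47.311 → R4 fires; P=4 S=6 R=3 Q=14
Draw 7: a1=6.912, a2=15.876, a3=2.322, a4=20.104, a0=45.214; τ=−ln(0.3093)/45.214=0.026 → t=0.140; u2·a0=0.1198·45.214=5.417 ≤ a1=6.912 → R1 fires; P=4 S=5 R=2 Q=15
Draw 8: a1=3.840, a2=11.340, a3=1.935, a4=21.540, a0=38.655; τ=−ln(0.2417)/38.655=0.037 → t=0.176; u2·a0=0.3624·38.655=14.009; a1=3.840 < 14.009 ≤ a1+a2=15.180 → R2 fires; P=4 S=6 R=1 Q=14
Draw 9: a1=2.304, a2=5.292, a3=2.322, a4=20.104, a0=30.022; τ=−ln(0.1214)/30.022=0.070 → t=0.246; u2·a0=0.9636·30.022=28.929; a1+…+a3=9.918 < 28.929 ≤ a1+…+a4=30.022 → R4 fires; P=3 S=6 R=1 Q=15
Draw 10: a1=2.304, a2=5.670, a3=2.322, a4=16.155, a0=26.451; τ=−ln(0.1527)/26.451=0.071 → t=0.318; u2·a0=0.5951·26.451=15.741; a1+…+a3=10.296 < 15.741 ≤ a1+…+a4=26.451 → R4 fires; P=2 S=6 R=1 Q=16
Draw 11: a1=2.304, a2=6.048, a3=2.322, a4=11.488, a0=22.162; τ=−ln(0.4918)/22.162=0.032 → t=0.350; u2·a0=0.4710·22.162=10.438; a1+a2=8.352 < 10.438 ≤ a1+…+a3=10.674 → R3 fires; P=3 S=5 R=1 Q=16
Draw 12: a1=1.920, a2=6.048, a3=1.935, a4=17.232, a0=27.135; τ=−ln(0.0226)/27.135=0.140 → t=0.489; u2·a0=0.1322·27.135=3.587; a1=1.920 < 3.587 ≤ a1+a2=7.968 → R2 fires; P=3 S=6 R=0 Q=15
Draw 13: a1=0.000, a2=0.000, a3=2.322, a4=16.155, a0=18.477; τ=−ln(0.2112)/18.477=0.084 → t=0.573 > T=0.56: stop.
Read off Q at T=0.56: 15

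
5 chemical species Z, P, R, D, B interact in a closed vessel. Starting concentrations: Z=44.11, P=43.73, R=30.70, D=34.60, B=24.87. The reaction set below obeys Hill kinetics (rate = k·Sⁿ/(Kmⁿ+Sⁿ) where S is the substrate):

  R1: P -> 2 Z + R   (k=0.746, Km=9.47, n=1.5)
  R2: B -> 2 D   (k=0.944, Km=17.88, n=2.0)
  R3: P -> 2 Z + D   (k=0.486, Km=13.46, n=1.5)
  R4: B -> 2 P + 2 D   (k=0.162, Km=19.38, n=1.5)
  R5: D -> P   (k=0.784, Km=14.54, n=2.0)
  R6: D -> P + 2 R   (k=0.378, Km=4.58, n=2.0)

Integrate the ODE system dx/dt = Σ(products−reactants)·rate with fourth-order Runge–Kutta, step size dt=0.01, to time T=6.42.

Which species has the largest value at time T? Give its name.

RK4 with dt=0.01: 642 steps to T=6.42. Trajectory (selected grid times):
t=0.00: Z=44.11 P=43.73 R=30.70 D=34.60 B=24.87
t=0.71: Z=45.66 P=43.83 R=31.71 D=35.17 B=24.36
t=1.43: Z=47.24 P=43.93 R=32.73 D=35.73 B=23.86
t=2.14: Z=48.79 P=44.02 R=33.74 D=36.27 B=23.37
t=2.85: Z=50.34 P=44.12 R=34.75 D=36.79 B=22.88
t=3.57: Z=51.92 P=44.22 R=35.78 D=37.30 B=22.40
t=4.28: Z=53.48 P=44.32 R=36.79 D=37.78 B=21.93
t=4.99: Z=55.03 P=44.42 R=37.80 D=38.25 B=21.47
t=5.71: Z=56.61 P=44.51 R=38.82 D=38.71 B=21.01
t=6.42: Z=58.17 P=44.61 R=39.84 D=39.14 B=20.56
At T=6.42: Z=58.17 P=44.61 R=39.84 D=39.14 B=20.56; the largest is Z.

Dominant species at T: Z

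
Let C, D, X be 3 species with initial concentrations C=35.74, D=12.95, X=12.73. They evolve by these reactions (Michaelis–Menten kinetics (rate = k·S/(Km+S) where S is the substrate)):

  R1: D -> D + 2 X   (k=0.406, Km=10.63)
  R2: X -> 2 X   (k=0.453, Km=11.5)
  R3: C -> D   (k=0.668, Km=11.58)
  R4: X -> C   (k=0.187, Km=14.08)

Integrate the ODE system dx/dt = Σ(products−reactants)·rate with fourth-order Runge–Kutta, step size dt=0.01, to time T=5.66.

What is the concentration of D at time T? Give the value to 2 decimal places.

RK4 with dt=0.01: 566 steps to T=5.66. Trajectory (selected grid times):
t=0.00: C=35.74 D=12.95 X=12.73
t=0.63: C=35.48 D=13.27 X=13.11
t=1.26: C=35.22 D=13.58 X=13.49
t=1.89: C=34.96 D=13.90 X=13.87
t=2.52: C=34.70 D=14.22 X=14.26
t=3.14: C=34.45 D=14.53 X=14.65
t=3.77: C=34.20 D=14.84 X=15.05
t=4.40: C=33.95 D=15.16 X=15.45
t=5.03: C=33.69 D=15.47 X=15.85
t=5.66: C=33.44 D=15.78 X=16.26
Read off D at T=5.66: 15.78

D at T = 15.78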